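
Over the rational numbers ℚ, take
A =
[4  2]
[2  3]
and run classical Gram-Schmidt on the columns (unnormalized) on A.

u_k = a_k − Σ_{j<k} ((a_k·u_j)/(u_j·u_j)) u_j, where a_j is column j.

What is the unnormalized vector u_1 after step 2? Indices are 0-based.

Step 1: u_0 = a_0 = (4, 2).
Step 2: u_1 = a_1 − (7/10)·u_0 = (-4/5, 8/5).

u_1 = (-4/5, 8/5)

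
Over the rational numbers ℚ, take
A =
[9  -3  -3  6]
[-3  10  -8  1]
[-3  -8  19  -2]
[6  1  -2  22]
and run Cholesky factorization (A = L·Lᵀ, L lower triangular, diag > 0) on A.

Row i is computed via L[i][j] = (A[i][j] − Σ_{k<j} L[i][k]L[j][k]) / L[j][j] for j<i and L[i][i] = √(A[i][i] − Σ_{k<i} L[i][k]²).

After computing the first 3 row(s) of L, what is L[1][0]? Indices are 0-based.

L[1][0] = -1

Step 1: L[0][0] = √(9) = 3.
  L[1][0] = (-3) / L[0][0] = -1.
Step 2: L[1][1] = √(9) = 3.
  L[2][0] = (-3) / L[0][0] = -1.
  L[2][1] = (-9) / L[1][1] = -3.
Step 3: L[2][2] = √(9) = 3.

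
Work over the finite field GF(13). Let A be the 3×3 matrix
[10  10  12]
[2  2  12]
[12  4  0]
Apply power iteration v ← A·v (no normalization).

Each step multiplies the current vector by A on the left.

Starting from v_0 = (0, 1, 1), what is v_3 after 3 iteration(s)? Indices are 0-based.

v_3 = (7, 8, 7)

v_0 = (0, 1, 1).
v_1 = A·v_0 = (9, 1, 4).
v_2 = A·v_1 = (5, 3, 8).
v_3 = A·v_2 = (7, 8, 7).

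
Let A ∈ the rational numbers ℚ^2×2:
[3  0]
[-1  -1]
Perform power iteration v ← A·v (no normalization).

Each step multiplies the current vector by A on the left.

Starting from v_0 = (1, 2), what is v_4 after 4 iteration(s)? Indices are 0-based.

v_0 = (1, 2).
v_1 = A·v_0 = (3, -3).
v_2 = A·v_1 = (9, 0).
v_3 = A·v_2 = (27, -9).
v_4 = A·v_3 = (81, -18).

v_4 = (81, -18)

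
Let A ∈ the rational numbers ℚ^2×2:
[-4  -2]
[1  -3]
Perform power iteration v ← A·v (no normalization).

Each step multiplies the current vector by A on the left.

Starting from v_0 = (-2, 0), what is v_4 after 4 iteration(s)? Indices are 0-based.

v_0 = (-2, 0).
v_1 = A·v_0 = (8, -2).
v_2 = A·v_1 = (-28, 14).
v_3 = A·v_2 = (84, -70).
v_4 = A·v_3 = (-196, 294).

v_4 = (-196, 294)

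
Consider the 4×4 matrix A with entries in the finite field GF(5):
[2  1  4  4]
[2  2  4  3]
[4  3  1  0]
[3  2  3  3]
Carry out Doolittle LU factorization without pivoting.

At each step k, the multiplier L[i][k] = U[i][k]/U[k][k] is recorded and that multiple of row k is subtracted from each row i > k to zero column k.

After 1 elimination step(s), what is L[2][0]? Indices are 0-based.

[col 0] pivot 2
  R1 -= 1*R0 → (0, 1, 0, 4)  (L[1][0] := 1)
  R2 -= 2*R0 → (0, 1, 3, 2)  (L[2][0] := 2)
  R3 -= 4*R0 → (0, 3, 2, 2)  (L[3][0] := 4)

L[2][0] = 2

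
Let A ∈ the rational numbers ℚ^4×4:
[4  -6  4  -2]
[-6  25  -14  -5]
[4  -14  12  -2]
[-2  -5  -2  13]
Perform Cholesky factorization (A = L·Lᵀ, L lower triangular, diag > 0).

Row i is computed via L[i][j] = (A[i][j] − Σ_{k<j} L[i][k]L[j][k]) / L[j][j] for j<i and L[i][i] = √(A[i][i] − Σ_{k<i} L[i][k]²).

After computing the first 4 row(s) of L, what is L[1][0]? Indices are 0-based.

L[1][0] = -3

Step 1: L[0][0] = √(4) = 2.
  L[1][0] = (-6) / L[0][0] = -3.
Step 2: L[1][1] = √(16) = 4.
  L[2][0] = (4) / L[0][0] = 2.
  L[2][1] = (-8) / L[1][1] = -2.
Step 3: L[2][2] = √(4) = 2.
  L[3][0] = (-2) / L[0][0] = -1.
  L[3][1] = (-8) / L[1][1] = -2.
  L[3][2] = (-4) / L[2][2] = -2.
Step 4: L[3][3] = √(4) = 2.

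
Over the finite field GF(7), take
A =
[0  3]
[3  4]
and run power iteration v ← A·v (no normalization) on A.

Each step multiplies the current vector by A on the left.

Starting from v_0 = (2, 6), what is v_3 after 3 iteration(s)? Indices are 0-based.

v_3 = (4, 0)

v_0 = (2, 6).
v_1 = A·v_0 = (4, 2).
v_2 = A·v_1 = (6, 6).
v_3 = A·v_2 = (4, 0).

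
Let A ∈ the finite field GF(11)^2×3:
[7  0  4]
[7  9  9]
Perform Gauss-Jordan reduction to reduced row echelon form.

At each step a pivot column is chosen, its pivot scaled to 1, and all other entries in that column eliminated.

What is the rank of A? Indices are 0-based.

rank = 2

pivot(0,0)=7: scale R0 → (1, 0, 10)
  clear (1,0): R1 −= (7)R0 → (0, 9, 5)
pivot(1,1)=9: scale R1 → (0, 1, 3)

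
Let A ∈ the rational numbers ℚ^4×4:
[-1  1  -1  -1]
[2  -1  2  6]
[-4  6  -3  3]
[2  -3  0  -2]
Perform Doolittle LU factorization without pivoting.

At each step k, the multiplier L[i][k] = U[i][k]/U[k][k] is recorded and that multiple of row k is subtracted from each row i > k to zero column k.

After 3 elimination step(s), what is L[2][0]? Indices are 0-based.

L[2][0] = 4

[col 0] pivot -1
  R1 -= -2*R0 → (0, 1, 0, 4)  (L[1][0] := -2)
  R2 -= 4*R0 → (0, 2, 1, 7)  (L[2][0] := 4)
  R3 -= -2*R0 → (0, -1, -2, -4)  (L[3][0] := -2)
[col 1] pivot 1
  R2 -= 2*R1 → (0, 0, 1, -1)  (L[2][1] := 2)
  R3 -= -1*R1 → (0, 0, -2, 0)  (L[3][1] := -1)
[col 2] pivot 1
  R3 -= -2*R2 → (0, 0, 0, -2)  (L[3][2] := -2)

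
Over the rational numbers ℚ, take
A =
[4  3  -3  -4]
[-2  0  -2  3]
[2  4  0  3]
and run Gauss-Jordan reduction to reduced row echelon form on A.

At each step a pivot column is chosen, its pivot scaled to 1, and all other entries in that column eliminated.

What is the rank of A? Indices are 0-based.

pivot(0,0)=4: scale R0 → (1, 3/4, -3/4, -1)
  clear (1,0): R1 −= (-2)R0 → (0, 3/2, -7/2, 1)
  clear (2,0): R2 −= (2)R0 → (0, 5/2, 3/2, 5)
pivot(1,1)=3/2: scale R1 → (0, 1, -7/3, 2/3)
  clear (0,1): R0 −= (3/4)R1 → (1, 0, 1, -3/2)
  clear (2,1): R2 −= (5/2)R1 → (0, 0, 22/3, 10/3)
pivot(2,2)=22/3: scale R2 → (0, 0, 1, 5/11)
  clear (0,2): R0 −= (1)R2 → (1, 0, 0, -43/22)
  clear (1,2): R1 −= (-7/3)R2 → (0, 1, 0, 19/11)

rank = 3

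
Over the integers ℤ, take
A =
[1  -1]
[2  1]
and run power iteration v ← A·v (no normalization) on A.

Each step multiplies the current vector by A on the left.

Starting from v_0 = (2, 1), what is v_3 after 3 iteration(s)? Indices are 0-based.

v_0 = (2, 1).
v_1 = A·v_0 = (1, 5).
v_2 = A·v_1 = (-4, 7).
v_3 = A·v_2 = (-11, -1).

v_3 = (-11, -1)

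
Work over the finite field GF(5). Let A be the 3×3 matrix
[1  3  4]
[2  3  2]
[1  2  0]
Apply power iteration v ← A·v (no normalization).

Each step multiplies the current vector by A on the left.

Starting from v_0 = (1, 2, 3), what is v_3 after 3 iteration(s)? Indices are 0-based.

v_3 = (4, 1, 1)

v_0 = (1, 2, 3).
v_1 = A·v_0 = (4, 4, 0).
v_2 = A·v_1 = (1, 0, 2).
v_3 = A·v_2 = (4, 1, 1).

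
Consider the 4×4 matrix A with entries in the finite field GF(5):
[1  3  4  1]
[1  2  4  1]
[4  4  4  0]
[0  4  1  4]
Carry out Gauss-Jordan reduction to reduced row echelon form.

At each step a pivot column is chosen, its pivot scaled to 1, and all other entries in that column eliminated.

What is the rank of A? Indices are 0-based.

step 1: normalize row 0 (÷1) = (1, 3, 4, 1)
  row 1: subtract 1×row0 = (0, 4, 0, 0)
  row 2: subtract 4×row0 = (0, 2, 3, 1)
step 2: normalize row 1 (÷4) = (0, 1, 0, 0)
  row 0: subtract 3×row1 = (1, 0, 4, 1)
  row 2: subtract 2×row1 = (0, 0, 3, 1)
  row 3: subtract 4×row1 = (0, 0, 1, 4)
step 3: normalize row 2 (÷3) = (0, 0, 1, 2)
  row 0: subtract 4×row2 = (1, 0, 0, 3)
  row 3: subtract 1×row2 = (0, 0, 0, 2)
step 4: normalize row 3 (÷2) = (0, 0, 0, 1)
  row 0: subtract 3×row3 = (1, 0, 0, 0)
  row 2: subtract 2×row3 = (0, 0, 1, 0)

rank = 4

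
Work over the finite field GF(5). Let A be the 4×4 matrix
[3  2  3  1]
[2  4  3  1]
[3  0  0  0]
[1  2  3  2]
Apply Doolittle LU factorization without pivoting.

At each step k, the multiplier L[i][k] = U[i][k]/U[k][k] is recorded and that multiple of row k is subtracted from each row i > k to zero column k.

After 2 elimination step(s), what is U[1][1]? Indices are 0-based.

k=0: U[0][0]=3
  eliminate (1,0): mult=4, new row 1: (0, 1, 1, 2); set L[1][0]=4
  eliminate (2,0): mult=1, new row 2: (0, 3, 2, 4); set L[2][0]=1
  eliminate (3,0): mult=2, new row 3: (0, 3, 2, 0); set L[3][0]=2
k=1: U[1][1]=1
  eliminate (2,1): mult=3, new row 2: (0, 0, 4, 3); set L[2][1]=3
  eliminate (3,1): mult=3, new row 3: (0, 0, 4, 4); set L[3][1]=3

U[1][1] = 1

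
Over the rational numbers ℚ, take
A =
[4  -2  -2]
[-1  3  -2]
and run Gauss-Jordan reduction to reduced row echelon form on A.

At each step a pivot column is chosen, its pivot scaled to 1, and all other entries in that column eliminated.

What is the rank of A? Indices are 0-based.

rank = 2

pivot(0,0)=4: scale R0 → (1, -1/2, -1/2)
  clear (1,0): R1 −= (-1)R0 → (0, 5/2, -5/2)
pivot(1,1)=5/2: scale R1 → (0, 1, -1)
  clear (0,1): R0 −= (-1/2)R1 → (1, 0, -1)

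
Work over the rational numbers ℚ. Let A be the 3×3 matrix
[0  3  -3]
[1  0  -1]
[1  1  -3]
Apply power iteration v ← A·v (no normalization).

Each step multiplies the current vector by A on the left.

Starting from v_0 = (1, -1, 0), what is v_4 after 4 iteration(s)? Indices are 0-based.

v_4 = (-3, -9, -16)

v_0 = (1, -1, 0).
v_1 = A·v_0 = (-3, 1, 0).
v_2 = A·v_1 = (3, -3, -2).
v_3 = A·v_2 = (-3, 5, 6).
v_4 = A·v_3 = (-3, -9, -16).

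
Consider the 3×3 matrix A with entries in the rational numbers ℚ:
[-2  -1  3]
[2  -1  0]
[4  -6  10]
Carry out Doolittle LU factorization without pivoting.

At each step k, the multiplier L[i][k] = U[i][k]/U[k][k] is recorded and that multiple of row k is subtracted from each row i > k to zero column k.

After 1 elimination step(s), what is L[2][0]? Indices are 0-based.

L[2][0] = -2

[col 0] pivot -2
  R1 -= -1*R0 → (0, -2, 3)  (L[1][0] := -1)
  R2 -= -2*R0 → (0, -8, 16)  (L[2][0] := -2)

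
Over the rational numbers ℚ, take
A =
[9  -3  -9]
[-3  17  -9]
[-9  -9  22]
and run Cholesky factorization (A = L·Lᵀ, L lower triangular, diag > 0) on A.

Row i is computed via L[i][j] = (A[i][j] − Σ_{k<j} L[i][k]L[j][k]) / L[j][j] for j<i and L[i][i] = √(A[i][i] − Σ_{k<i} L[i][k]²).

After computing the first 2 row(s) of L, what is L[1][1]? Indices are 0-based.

Step 1: L[0][0] = √(9) = 3.
  L[1][0] = (-3) / L[0][0] = -1.
Step 2: L[1][1] = √(16) = 4.

L[1][1] = 4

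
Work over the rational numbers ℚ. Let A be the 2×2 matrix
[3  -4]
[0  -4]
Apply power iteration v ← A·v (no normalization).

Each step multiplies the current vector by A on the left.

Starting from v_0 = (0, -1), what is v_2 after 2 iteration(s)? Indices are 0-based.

v_0 = (0, -1).
v_1 = A·v_0 = (4, 4).
v_2 = A·v_1 = (-4, -16).

v_2 = (-4, -16)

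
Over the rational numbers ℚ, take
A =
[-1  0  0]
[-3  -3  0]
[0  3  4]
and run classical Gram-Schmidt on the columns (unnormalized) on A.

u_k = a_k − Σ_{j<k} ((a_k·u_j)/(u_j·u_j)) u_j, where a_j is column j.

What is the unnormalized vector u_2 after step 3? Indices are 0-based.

u_2 = (-12/11, 4/11, 4/11)

Step 1: u_0 = a_0 = (-1, -3, 0).
Step 2: u_1 = a_1 − (9/10)·u_0 = (9/10, -3/10, 3).
Step 3: u_2 = a_2 − (0)·u_0 − (40/33)·u_1 = (-12/11, 4/11, 4/11).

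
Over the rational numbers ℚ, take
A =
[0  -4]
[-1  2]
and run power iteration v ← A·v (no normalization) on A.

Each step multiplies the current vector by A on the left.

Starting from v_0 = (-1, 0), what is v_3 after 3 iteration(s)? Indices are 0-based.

v_0 = (-1, 0).
v_1 = A·v_0 = (0, 1).
v_2 = A·v_1 = (-4, 2).
v_3 = A·v_2 = (-8, 8).

v_3 = (-8, 8)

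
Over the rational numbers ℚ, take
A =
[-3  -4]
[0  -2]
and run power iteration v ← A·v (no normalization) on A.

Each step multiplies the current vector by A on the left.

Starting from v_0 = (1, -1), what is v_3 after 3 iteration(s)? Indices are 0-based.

v_0 = (1, -1).
v_1 = A·v_0 = (1, 2).
v_2 = A·v_1 = (-11, -4).
v_3 = A·v_2 = (49, 8).

v_3 = (49, 8)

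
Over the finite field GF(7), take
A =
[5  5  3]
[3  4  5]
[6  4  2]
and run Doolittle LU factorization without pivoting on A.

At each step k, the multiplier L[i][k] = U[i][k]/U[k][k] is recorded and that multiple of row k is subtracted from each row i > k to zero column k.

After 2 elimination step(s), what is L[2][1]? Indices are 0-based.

[col 0] pivot 5
  R1 -= 2*R0 → (0, 1, 6)  (L[1][0] := 2)
  R2 -= 4*R0 → (0, 5, 4)  (L[2][0] := 4)
[col 1] pivot 1
  R2 -= 5*R1 → (0, 0, 2)  (L[2][1] := 5)

L[2][1] = 5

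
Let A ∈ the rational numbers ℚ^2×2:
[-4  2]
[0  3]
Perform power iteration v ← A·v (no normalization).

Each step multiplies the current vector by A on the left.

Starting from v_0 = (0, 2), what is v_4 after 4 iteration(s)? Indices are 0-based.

v_0 = (0, 2).
v_1 = A·v_0 = (4, 6).
v_2 = A·v_1 = (-4, 18).
v_3 = A·v_2 = (52, 54).
v_4 = A·v_3 = (-100, 162).

v_4 = (-100, 162)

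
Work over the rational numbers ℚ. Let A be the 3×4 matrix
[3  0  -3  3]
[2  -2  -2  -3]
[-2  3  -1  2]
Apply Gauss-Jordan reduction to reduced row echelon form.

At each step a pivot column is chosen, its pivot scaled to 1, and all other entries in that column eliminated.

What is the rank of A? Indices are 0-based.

rank = 3

step 1: normalize row 0 (÷3) = (1, 0, -1, 1)
  row 1: subtract 2×row0 = (0, -2, 0, -5)
  row 2: subtract -2×row0 = (0, 3, -3, 4)
step 2: normalize row 1 (÷-2) = (0, 1, 0, 5/2)
  row 2: subtract 3×row1 = (0, 0, -3, -7/2)
step 3: normalize row 2 (÷-3) = (0, 0, 1, 7/6)
  row 0: subtract -1×row2 = (1, 0, 0, 13/6)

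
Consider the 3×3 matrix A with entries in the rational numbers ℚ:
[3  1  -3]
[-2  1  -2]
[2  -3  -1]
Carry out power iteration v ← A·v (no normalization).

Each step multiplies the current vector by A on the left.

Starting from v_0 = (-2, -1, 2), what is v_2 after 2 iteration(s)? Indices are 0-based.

v_2 = (-31, 31, -20)

v_0 = (-2, -1, 2).
v_1 = A·v_0 = (-13, -1, -3).
v_2 = A·v_1 = (-31, 31, -20).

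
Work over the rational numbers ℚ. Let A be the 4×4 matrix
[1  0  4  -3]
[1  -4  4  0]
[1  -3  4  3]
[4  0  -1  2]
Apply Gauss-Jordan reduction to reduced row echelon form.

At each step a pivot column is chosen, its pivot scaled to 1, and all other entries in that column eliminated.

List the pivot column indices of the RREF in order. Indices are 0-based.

pivot columns: 0, 1, 2, 3

pivot(0,0)=1: scale R0 → (1, 0, 4, -3)
  clear (1,0): R1 −= (1)R0 → (0, -4, 0, 3)
  clear (2,0): R2 −= (1)R0 → (0, -3, 0, 6)
  clear (3,0): R3 −= (4)R0 → (0, 0, -17, 14)
pivot(1,1)=-4: scale R1 → (0, 1, 0, -3/4)
  clear (2,1): R2 −= (-3)R1 → (0, 0, 0, 15/4)
pivot(2,2): swap R2↔R3
pivot(2,2)=-17: scale R2 → (0, 0, 1, -14/17)
  clear (0,2): R0 −= (4)R2 → (1, 0, 0, 5/17)
pivot(3,3)=15/4: scale R3 → (0, 0, 0, 1)
  clear (0,3): R0 −= (5/17)R3 → (1, 0, 0, 0)
  clear (1,3): R1 −= (-3/4)R3 → (0, 1, 0, 0)
  clear (2,3): R2 −= (-14/17)R3 → (0, 0, 1, 0)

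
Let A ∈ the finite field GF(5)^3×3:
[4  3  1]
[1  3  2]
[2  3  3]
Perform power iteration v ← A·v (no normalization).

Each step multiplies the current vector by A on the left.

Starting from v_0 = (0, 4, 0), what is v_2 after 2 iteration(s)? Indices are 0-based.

v_2 = (1, 2, 1)

v_0 = (0, 4, 0).
v_1 = A·v_0 = (2, 2, 2).
v_2 = A·v_1 = (1, 2, 1).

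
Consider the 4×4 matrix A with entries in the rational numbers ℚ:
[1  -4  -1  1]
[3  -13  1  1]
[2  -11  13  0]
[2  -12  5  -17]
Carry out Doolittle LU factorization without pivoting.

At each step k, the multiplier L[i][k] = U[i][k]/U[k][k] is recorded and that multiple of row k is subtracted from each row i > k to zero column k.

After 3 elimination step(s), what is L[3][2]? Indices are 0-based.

Step 1: pivot at (0,0) is 1.
  row1 ← row1 − (3)·row0  ⇒  L[1][0]=3, U row1=(0, -1, 4, -2)
  row2 ← row2 − (2)·row0  ⇒  L[2][0]=2, U row2=(0, -3, 15, -2)
  row3 ← row3 − (2)·row0  ⇒  L[3][0]=2, U row3=(0, -4, 7, -19)
Step 2: pivot at (1,1) is -1.
  row2 ← row2 − (3)·row1  ⇒  L[2][1]=3, U row2=(0, 0, 3, 4)
  row3 ← row3 − (4)·row1  ⇒  L[3][1]=4, U row3=(0, 0, -9, -11)
Step 3: pivot at (2,2) is 3.
  row3 ← row3 − (-3)·row2  ⇒  L[3][2]=-3, U row3=(0, 0, 0, 1)

L[3][2] = -3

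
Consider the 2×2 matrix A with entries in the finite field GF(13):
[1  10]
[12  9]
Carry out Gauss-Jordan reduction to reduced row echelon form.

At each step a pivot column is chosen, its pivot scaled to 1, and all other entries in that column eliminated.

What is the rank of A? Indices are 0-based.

rank = 2

pivot(0,0)=1: scale R0 → (1, 10)
  clear (1,0): R1 −= (12)R0 → (0, 6)
pivot(1,1)=6: scale R1 → (0, 1)
  clear (0,1): R0 −= (10)R1 → (1, 0)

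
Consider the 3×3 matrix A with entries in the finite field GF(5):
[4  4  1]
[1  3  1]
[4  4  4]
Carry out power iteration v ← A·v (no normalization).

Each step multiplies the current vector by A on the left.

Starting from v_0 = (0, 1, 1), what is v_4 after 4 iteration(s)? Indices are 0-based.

v_0 = (0, 1, 1).
v_1 = A·v_0 = (0, 4, 3).
v_2 = A·v_1 = (4, 0, 3).
v_3 = A·v_2 = (4, 2, 3).
v_4 = A·v_3 = (2, 3, 1).

v_4 = (2, 3, 1)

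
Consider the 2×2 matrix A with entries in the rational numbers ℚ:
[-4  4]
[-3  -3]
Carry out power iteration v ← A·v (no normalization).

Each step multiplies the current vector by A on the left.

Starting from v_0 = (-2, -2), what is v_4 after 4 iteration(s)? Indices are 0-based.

v_0 = (-2, -2).
v_1 = A·v_0 = (0, 12).
v_2 = A·v_1 = (48, -36).
v_3 = A·v_2 = (-336, -36).
v_4 = A·v_3 = (1200, 1116).

v_4 = (1200, 1116)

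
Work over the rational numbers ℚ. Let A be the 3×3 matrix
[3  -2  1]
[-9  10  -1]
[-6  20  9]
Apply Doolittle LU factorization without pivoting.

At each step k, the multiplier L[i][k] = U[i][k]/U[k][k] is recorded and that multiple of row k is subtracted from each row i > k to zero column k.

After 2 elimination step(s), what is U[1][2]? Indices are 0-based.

U[1][2] = 2

k=0: U[0][0]=3
  eliminate (1,0): mult=-3, new row 1: (0, 4, 2); set L[1][0]=-3
  eliminate (2,0): mult=-2, new row 2: (0, 16, 11); set L[2][0]=-2
k=1: U[1][1]=4
  eliminate (2,1): mult=4, new row 2: (0, 0, 3); set L[2][1]=4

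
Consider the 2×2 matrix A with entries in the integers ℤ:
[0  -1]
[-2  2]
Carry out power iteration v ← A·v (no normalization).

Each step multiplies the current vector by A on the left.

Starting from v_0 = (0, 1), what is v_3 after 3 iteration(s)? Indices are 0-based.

v_3 = (-6, 16)

v_0 = (0, 1).
v_1 = A·v_0 = (-1, 2).
v_2 = A·v_1 = (-2, 6).
v_3 = A·v_2 = (-6, 16).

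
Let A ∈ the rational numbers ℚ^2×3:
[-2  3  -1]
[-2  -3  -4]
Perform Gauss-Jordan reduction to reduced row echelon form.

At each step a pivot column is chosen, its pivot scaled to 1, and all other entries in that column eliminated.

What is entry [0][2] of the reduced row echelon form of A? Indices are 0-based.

step 1: normalize row 0 (÷-2) = (1, -3/2, 1/2)
  row 1: subtract -2×row0 = (0, -6, -3)
step 2: normalize row 1 (÷-6) = (0, 1, 1/2)
  row 0: subtract -3/2×row1 = (1, 0, 5/4)

M[0][2] = 5/4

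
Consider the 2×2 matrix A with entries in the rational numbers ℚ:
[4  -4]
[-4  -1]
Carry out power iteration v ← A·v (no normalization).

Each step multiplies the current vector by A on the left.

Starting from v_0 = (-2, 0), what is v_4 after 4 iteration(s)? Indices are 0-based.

v_4 = (-2336, 1176)

v_0 = (-2, 0).
v_1 = A·v_0 = (-8, 8).
v_2 = A·v_1 = (-64, 24).
v_3 = A·v_2 = (-352, 232).
v_4 = A·v_3 = (-2336, 1176).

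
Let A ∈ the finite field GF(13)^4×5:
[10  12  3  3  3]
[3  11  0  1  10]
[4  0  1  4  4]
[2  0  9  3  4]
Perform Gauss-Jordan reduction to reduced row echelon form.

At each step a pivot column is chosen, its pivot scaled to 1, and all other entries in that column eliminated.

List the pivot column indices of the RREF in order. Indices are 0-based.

pivot columns: 0, 1, 2, 3

pivot(0,0)=10: scale R0 → (1, 9, 12, 12, 12)
  clear (1,0): R1 −= (3)R0 → (0, 10, 3, 4, 0)
  clear (2,0): R2 −= (4)R0 → (0, 3, 5, 8, 8)
  clear (3,0): R3 −= (2)R0 → (0, 8, 11, 5, 6)
pivot(1,1)=10: scale R1 → (0, 1, 12, 3, 0)
  clear (0,1): R0 −= (9)R1 → (1, 0, 8, 11, 12)
  clear (2,1): R2 −= (3)R1 → (0, 0, 8, 12, 8)
  clear (3,1): R3 −= (8)R1 → (0, 0, 6, 7, 6)
pivot(2,2)=8: scale R2 → (0, 0, 1, 8, 1)
  clear (0,2): R0 −= (8)R2 → (1, 0, 0, 12, 4)
  clear (1,2): R1 −= (12)R2 → (0, 1, 0, 11, 1)
  clear (3,2): R3 −= (6)R2 → (0, 0, 0, 11, 0)
pivot(3,3)=11: scale R3 → (0, 0, 0, 1, 0)
  clear (0,3): R0 −= (12)R3 → (1, 0, 0, 0, 4)
  clear (1,3): R1 −= (11)R3 → (0, 1, 0, 0, 1)
  clear (2,3): R2 −= (8)R3 → (0, 0, 1, 0, 1)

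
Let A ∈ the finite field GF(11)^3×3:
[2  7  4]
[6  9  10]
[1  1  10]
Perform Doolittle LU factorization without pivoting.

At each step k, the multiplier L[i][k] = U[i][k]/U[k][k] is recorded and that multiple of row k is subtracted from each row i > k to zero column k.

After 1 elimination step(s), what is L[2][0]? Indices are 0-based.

L[2][0] = 6

Step 1: pivot at (0,0) is 2.
  row1 ← row1 − (3)·row0  ⇒  L[1][0]=3, U row1=(0, 10, 9)
  row2 ← row2 − (6)·row0  ⇒  L[2][0]=6, U row2=(0, 3, 8)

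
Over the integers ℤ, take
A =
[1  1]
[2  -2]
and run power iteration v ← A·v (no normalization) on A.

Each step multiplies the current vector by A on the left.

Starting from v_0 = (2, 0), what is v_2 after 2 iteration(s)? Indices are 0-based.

v_2 = (6, -4)

v_0 = (2, 0).
v_1 = A·v_0 = (2, 4).
v_2 = A·v_1 = (6, -4).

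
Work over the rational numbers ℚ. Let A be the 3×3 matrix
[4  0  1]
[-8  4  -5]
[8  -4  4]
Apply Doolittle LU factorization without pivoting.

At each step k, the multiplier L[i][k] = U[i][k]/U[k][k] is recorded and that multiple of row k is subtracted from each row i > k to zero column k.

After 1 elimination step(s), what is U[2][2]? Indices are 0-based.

k=0: U[0][0]=4
  eliminate (1,0): mult=-2, new row 1: (0, 4, -3); set L[1][0]=-2
  eliminate (2,0): mult=2, new row 2: (0, -4, 2); set L[2][0]=2

U[2][2] = 2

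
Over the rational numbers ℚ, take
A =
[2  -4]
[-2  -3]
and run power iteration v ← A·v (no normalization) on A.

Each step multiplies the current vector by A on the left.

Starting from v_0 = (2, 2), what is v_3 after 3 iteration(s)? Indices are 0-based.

v_0 = (2, 2).
v_1 = A·v_0 = (-4, -10).
v_2 = A·v_1 = (32, 38).
v_3 = A·v_2 = (-88, -178).

v_3 = (-88, -178)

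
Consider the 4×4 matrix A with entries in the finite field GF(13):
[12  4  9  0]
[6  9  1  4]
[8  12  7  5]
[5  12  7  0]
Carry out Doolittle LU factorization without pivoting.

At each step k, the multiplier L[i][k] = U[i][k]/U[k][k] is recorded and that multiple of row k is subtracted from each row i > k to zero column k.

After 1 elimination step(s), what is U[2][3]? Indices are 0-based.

[col 0] pivot 12
  R1 -= 7*R0 → (0, 7, 3, 4)  (L[1][0] := 7)
  R2 -= 5*R0 → (0, 5, 1, 5)  (L[2][0] := 5)
  R3 -= 8*R0 → (0, 6, 0, 0)  (L[3][0] := 8)

U[2][3] = 5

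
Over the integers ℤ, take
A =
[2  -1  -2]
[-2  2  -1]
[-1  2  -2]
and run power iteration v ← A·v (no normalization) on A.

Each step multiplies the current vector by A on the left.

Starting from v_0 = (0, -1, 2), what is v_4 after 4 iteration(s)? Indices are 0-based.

v_0 = (0, -1, 2).
v_1 = A·v_0 = (-3, -4, -6).
v_2 = A·v_1 = (10, 4, 7).
v_3 = A·v_2 = (2, -19, -16).
v_4 = A·v_3 = (55, -26, -8).

v_4 = (55, -26, -8)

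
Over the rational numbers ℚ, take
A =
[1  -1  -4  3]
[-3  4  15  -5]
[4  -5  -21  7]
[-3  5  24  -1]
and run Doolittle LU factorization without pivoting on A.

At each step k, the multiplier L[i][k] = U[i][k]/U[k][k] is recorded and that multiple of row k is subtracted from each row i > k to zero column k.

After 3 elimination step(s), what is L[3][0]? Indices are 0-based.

L[3][0] = -3

Step 1: pivot at (0,0) is 1.
  row1 ← row1 − (-3)·row0  ⇒  L[1][0]=-3, U row1=(0, 1, 3, 4)
  row2 ← row2 − (4)·row0  ⇒  L[2][0]=4, U row2=(0, -1, -5, -5)
  row3 ← row3 − (-3)·row0  ⇒  L[3][0]=-3, U row3=(0, 2, 12, 8)
Step 2: pivot at (1,1) is 1.
  row2 ← row2 − (-1)·row1  ⇒  L[2][1]=-1, U row2=(0, 0, -2, -1)
  row3 ← row3 − (2)·row1  ⇒  L[3][1]=2, U row3=(0, 0, 6, 0)
Step 3: pivot at (2,2) is -2.
  row3 ← row3 − (-3)·row2  ⇒  L[3][2]=-3, U row3=(0, 0, 0, -3)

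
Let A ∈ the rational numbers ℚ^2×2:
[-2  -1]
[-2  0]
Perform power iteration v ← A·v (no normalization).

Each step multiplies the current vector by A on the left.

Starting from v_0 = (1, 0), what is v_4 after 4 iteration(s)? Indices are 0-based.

v_4 = (44, 32)

v_0 = (1, 0).
v_1 = A·v_0 = (-2, -2).
v_2 = A·v_1 = (6, 4).
v_3 = A·v_2 = (-16, -12).
v_4 = A·v_3 = (44, 32).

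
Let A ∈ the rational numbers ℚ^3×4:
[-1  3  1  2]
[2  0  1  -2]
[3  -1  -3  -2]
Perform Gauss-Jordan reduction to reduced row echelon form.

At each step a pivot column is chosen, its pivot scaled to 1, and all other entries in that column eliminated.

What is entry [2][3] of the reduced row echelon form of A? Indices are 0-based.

pivot(0,0)=-1: scale R0 → (1, -3, -1, -2)
  clear (1,0): R1 −= (2)R0 → (0, 6, 3, 2)
  clear (2,0): R2 −= (3)R0 → (0, 8, 0, 4)
pivot(1,1)=6: scale R1 → (0, 1, 1/2, 1/3)
  clear (0,1): R0 −= (-3)R1 → (1, 0, 1/2, -1)
  clear (2,1): R2 −= (8)R1 → (0, 0, -4, 4/3)
pivot(2,2)=-4: scale R2 → (0, 0, 1, -1/3)
  clear (0,2): R0 −= (1/2)R2 → (1, 0, 0, -5/6)
  clear (1,2): R1 −= (1/2)R2 → (0, 1, 0, 1/2)

M[2][3] = -1/3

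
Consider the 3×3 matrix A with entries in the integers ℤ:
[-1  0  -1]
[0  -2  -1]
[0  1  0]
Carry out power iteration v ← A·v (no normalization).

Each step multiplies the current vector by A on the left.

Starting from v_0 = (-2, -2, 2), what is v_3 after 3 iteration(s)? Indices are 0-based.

v_0 = (-2, -2, 2).
v_1 = A·v_0 = (0, 2, -2).
v_2 = A·v_1 = (2, -2, 2).
v_3 = A·v_2 = (-4, 2, -2).

v_3 = (-4, 2, -2)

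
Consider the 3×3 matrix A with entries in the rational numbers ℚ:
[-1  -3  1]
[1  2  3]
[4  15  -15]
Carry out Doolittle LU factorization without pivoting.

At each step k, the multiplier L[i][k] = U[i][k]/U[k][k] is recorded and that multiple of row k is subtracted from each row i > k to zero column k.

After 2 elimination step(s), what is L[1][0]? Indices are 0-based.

k=0: U[0][0]=-1
  eliminate (1,0): mult=-1, new row 1: (0, -1, 4); set L[1][0]=-1
  eliminate (2,0): mult=-4, new row 2: (0, 3, -11); set L[2][0]=-4
k=1: U[1][1]=-1
  eliminate (2,1): mult=-3, new row 2: (0, 0, 1); set L[2][1]=-3

L[1][0] = -1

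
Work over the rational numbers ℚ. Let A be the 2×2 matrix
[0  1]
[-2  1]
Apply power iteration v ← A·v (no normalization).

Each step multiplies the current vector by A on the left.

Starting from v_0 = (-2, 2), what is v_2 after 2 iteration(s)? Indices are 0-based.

v_0 = (-2, 2).
v_1 = A·v_0 = (2, 6).
v_2 = A·v_1 = (6, 2).

v_2 = (6, 2)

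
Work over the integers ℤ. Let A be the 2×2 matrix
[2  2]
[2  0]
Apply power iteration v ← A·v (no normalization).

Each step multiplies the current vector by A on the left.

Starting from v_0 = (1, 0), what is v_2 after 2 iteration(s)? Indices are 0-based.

v_0 = (1, 0).
v_1 = A·v_0 = (2, 2).
v_2 = A·v_1 = (8, 4).

v_2 = (8, 4)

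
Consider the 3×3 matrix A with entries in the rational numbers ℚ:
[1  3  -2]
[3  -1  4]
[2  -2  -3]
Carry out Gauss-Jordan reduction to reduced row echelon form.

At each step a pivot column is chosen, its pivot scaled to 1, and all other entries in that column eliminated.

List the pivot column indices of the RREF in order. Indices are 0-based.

pivot columns: 0, 1, 2

pivot(0,0)=1: scale R0 → (1, 3, -2)
  clear (1,0): R1 −= (3)R0 → (0, -10, 10)
  clear (2,0): R2 −= (2)R0 → (0, -8, 1)
pivot(1,1)=-10: scale R1 → (0, 1, -1)
  clear (0,1): R0 −= (3)R1 → (1, 0, 1)
  clear (2,1): R2 −= (-8)R1 → (0, 0, -7)
pivot(2,2)=-7: scale R2 → (0, 0, 1)
  clear (0,2): R0 −= (1)R2 → (1, 0, 0)
  clear (1,2): R1 −= (-1)R2 → (0, 1, 0)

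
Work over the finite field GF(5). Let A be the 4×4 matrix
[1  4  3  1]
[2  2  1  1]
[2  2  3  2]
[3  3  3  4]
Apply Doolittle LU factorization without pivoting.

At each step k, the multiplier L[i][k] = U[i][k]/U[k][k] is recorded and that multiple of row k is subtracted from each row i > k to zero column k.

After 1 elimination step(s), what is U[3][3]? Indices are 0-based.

[col 0] pivot 1
  R1 -= 2*R0 → (0, 4, 0, 4)  (L[1][0] := 2)
  R2 -= 2*R0 → (0, 4, 2, 0)  (L[2][0] := 2)
  R3 -= 3*R0 → (0, 1, 4, 1)  (L[3][0] := 3)

U[3][3] = 1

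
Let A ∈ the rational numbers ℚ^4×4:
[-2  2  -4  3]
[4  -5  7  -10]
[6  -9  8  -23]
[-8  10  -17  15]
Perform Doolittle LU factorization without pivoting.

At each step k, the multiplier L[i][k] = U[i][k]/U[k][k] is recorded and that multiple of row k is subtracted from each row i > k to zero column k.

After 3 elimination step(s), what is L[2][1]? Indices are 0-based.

L[2][1] = 3

Step 1: pivot at (0,0) is -2.
  row1 ← row1 − (-2)·row0  ⇒  L[1][0]=-2, U row1=(0, -1, -1, -4)
  row2 ← row2 − (-3)·row0  ⇒  L[2][0]=-3, U row2=(0, -3, -4, -14)
  row3 ← row3 − (4)·row0  ⇒  L[3][0]=4, U row3=(0, 2, -1, 3)
Step 2: pivot at (1,1) is -1.
  row2 ← row2 − (3)·row1  ⇒  L[2][1]=3, U row2=(0, 0, -1, -2)
  row3 ← row3 − (-2)·row1  ⇒  L[3][1]=-2, U row3=(0, 0, -3, -5)
Step 3: pivot at (2,2) is -1.
  row3 ← row3 − (3)·row2  ⇒  L[3][2]=3, U row3=(0, 0, 0, 1)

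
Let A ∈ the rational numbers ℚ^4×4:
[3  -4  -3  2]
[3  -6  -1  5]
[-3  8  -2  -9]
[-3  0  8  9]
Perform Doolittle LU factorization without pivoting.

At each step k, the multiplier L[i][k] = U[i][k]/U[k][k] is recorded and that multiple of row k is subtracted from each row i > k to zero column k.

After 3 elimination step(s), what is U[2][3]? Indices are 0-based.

k=0: U[0][0]=3
  eliminate (1,0): mult=1, new row 1: (0, -2, 2, 3); set L[1][0]=1
  eliminate (2,0): mult=-1, new row 2: (0, 4, -5, -7); set L[2][0]=-1
  eliminate (3,0): mult=-1, new row 3: (0, -4, 5, 11); set L[3][0]=-1
k=1: U[1][1]=-2
  eliminate (2,1): mult=-2, new row 2: (0, 0, -1, -1); set L[2][1]=-2
  eliminate (3,1): mult=2, new row 3: (0, 0, 1, 5); set L[3][1]=2
k=2: U[2][2]=-1
  eliminate (3,2): mult=-1, new row 3: (0, 0, 0, 4); set L[3][2]=-1

U[2][3] = -1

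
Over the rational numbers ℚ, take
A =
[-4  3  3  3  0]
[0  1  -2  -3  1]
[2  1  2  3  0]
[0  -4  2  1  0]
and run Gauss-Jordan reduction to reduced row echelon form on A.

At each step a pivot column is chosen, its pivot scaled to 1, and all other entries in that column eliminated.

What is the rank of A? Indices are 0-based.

rank = 4

[1] R0 /= -4  ⇒  (1, -3/4, -3/4, -3/4, 0)
     R2 -= 2·R0  ⇒  (0, 5/2, 7/2, 9/2, 0)
[2] R1 /= 1  ⇒  (0, 1, -2, -3, 1)
     R0 -= -3/4·R1  ⇒  (1, 0, -9/4, -3, 3/4)
     R2 -= 5/2·R1  ⇒  (0, 0, 17/2, 12, -5/2)
     R3 -= -4·R1  ⇒  (0, 0, -6, -11, 4)
[3] R2 /= 17/2  ⇒  (0, 0, 1, 24/17, -5/17)
     R0 -= -9/4·R2  ⇒  (1, 0, 0, 3/17, 3/34)
     R1 -= -2·R2  ⇒  (0, 1, 0, -3/17, 7/17)
     R3 -= -6·R2  ⇒  (0, 0, 0, -43/17, 38/17)
[4] R3 /= -43/17  ⇒  (0, 0, 0, 1, -38/43)
     R0 -= 3/17·R3  ⇒  (1, 0, 0, 0, 21/86)
     R1 -= -3/17·R3  ⇒  (0, 1, 0, 0, 11/43)
     R2 -= 24/17·R3  ⇒  (0, 0, 1, 0, 41/43)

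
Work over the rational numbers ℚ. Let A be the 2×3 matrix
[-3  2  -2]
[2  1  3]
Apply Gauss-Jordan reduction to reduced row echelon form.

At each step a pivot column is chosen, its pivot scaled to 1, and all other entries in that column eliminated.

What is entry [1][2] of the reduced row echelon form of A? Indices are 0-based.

pivot(0,0)=-3: scale R0 → (1, -2/3, 2/3)
  clear (1,0): R1 −= (2)R0 → (0, 7/3, 5/3)
pivot(1,1)=7/3: scale R1 → (0, 1, 5/7)
  clear (0,1): R0 −= (-2/3)R1 → (1, 0, 8/7)

M[1][2] = 5/7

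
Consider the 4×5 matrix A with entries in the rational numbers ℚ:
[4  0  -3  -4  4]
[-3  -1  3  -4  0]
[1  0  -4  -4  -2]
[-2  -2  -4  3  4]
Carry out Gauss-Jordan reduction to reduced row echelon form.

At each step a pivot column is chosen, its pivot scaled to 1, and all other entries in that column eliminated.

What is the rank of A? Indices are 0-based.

pivot(0,0)=4: scale R0 → (1, 0, -3/4, -1, 1)
  clear (1,0): R1 −= (-3)R0 → (0, -1, 3/4, -7, 3)
  clear (2,0): R2 −= (1)R0 → (0, 0, -13/4, -3, -3)
  clear (3,0): R3 −= (-2)R0 → (0, -2, -11/2, 1, 6)
pivot(1,1)=-1: scale R1 → (0, 1, -3/4, 7, -3)
  clear (3,1): R3 −= (-2)R1 → (0, 0, -7, 15, 0)
pivot(2,2)=-13/4: scale R2 → (0, 0, 1, 12/13, 12/13)
  clear (0,2): R0 −= (-3/4)R2 → (1, 0, 0, -4/13, 22/13)
  clear (1,2): R1 −= (-3/4)R2 → (0, 1, 0, 100/13, -30/13)
  clear (3,2): R3 −= (-7)R2 → (0, 0, 0, 279/13, 84/13)
pivot(3,3)=279/13: scale R3 → (0, 0, 0, 1, 28/93)
  clear (0,3): R0 −= (-4/13)R3 → (1, 0, 0, 0, 166/93)
  clear (1,3): R1 −= (100/13)R3 → (0, 1, 0, 0, -430/93)
  clear (2,3): R2 −= (12/13)R3 → (0, 0, 1, 0, 20/31)

rank = 4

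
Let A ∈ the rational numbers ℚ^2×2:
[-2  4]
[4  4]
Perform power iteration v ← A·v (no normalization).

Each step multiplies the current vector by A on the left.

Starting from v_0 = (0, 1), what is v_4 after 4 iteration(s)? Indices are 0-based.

v_4 = (416, 1088)

v_0 = (0, 1).
v_1 = A·v_0 = (4, 4).
v_2 = A·v_1 = (8, 32).
v_3 = A·v_2 = (112, 160).
v_4 = A·v_3 = (416, 1088).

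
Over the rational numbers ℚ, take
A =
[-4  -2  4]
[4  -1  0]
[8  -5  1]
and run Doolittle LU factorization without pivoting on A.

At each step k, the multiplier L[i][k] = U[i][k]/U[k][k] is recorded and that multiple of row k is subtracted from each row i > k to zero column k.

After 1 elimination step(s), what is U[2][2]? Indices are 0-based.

U[2][2] = 9

[col 0] pivot -4
  R1 -= -1*R0 → (0, -3, 4)  (L[1][0] := -1)
  R2 -= -2*R0 → (0, -9, 9)  (L[2][0] := -2)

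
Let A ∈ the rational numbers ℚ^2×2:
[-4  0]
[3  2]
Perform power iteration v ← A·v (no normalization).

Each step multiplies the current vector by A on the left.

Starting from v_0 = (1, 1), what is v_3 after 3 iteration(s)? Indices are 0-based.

v_3 = (-64, 44)

v_0 = (1, 1).
v_1 = A·v_0 = (-4, 5).
v_2 = A·v_1 = (16, -2).
v_3 = A·v_2 = (-64, 44).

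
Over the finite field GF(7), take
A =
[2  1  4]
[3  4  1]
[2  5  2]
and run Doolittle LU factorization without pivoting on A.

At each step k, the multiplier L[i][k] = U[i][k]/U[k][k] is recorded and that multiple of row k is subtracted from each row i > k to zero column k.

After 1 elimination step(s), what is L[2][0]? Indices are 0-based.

L[2][0] = 1

k=0: U[0][0]=2
  eliminate (1,0): mult=5, new row 1: (0, 6, 2); set L[1][0]=5
  eliminate (2,0): mult=1, new row 2: (0, 4, 5); set L[2][0]=1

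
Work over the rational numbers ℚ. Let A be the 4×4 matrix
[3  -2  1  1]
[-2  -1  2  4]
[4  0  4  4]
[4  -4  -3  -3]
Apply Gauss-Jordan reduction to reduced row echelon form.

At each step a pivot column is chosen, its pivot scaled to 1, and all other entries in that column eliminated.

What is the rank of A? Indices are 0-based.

pivot(0,0)=3: scale R0 → (1, -2/3, 1/3, 1/3)
  clear (1,0): R1 −= (-2)R0 → (0, -7/3, 8/3, 14/3)
  clear (2,0): R2 −= (4)R0 → (0, 8/3, 8/3, 8/3)
  clear (3,0): R3 −= (4)R0 → (0, -4/3, -13/3, -13/3)
pivot(1,1)=-7/3: scale R1 → (0, 1, -8/7, -2)
  clear (0,1): R0 −= (-2/3)R1 → (1, 0, -3/7, -1)
  clear (2,1): R2 −= (8/3)R1 → (0, 0, 40/7, 8)
  clear (3,1): R3 −= (-4/3)R1 → (0, 0, -41/7, -7)
pivot(2,2)=40/7: scale R2 → (0, 0, 1, 7/5)
  clear (0,2): R0 −= (-3/7)R2 → (1, 0, 0, -2/5)
  clear (1,2): R1 −= (-8/7)R2 → (0, 1, 0, -2/5)
  clear (3,2): R3 −= (-41/7)R2 → (0, 0, 0, 6/5)
pivot(3,3)=6/5: scale R3 → (0, 0, 0, 1)
  clear (0,3): R0 −= (-2/5)R3 → (1, 0, 0, 0)
  clear (1,3): R1 −= (-2/5)R3 → (0, 1, 0, 0)
  clear (2,3): R2 −= (7/5)R3 → (0, 0, 1, 0)

rank = 4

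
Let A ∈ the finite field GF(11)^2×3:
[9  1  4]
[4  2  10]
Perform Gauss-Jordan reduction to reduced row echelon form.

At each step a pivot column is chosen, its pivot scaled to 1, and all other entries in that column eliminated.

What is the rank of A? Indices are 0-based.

rank = 2

[1] R0 /= 9  ⇒  (1, 5, 9)
     R1 -= 4·R0  ⇒  (0, 4, 7)
[2] R1 /= 4  ⇒  (0, 1, 10)
     R0 -= 5·R1  ⇒  (1, 0, 3)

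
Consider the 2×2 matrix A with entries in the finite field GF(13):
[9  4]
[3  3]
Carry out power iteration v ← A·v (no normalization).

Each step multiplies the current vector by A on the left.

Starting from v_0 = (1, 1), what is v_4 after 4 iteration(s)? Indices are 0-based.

v_0 = (1, 1).
v_1 = A·v_0 = (0, 6).
v_2 = A·v_1 = (11, 5).
v_3 = A·v_2 = (2, 9).
v_4 = A·v_3 = (2, 7).

v_4 = (2, 7)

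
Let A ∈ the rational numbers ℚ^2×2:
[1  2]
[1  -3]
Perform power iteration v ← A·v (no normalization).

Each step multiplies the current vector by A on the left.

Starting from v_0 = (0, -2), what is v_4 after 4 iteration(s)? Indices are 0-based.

v_0 = (0, -2).
v_1 = A·v_0 = (-4, 6).
v_2 = A·v_1 = (8, -22).
v_3 = A·v_2 = (-36, 74).
v_4 = A·v_3 = (112, -258).

v_4 = (112, -258)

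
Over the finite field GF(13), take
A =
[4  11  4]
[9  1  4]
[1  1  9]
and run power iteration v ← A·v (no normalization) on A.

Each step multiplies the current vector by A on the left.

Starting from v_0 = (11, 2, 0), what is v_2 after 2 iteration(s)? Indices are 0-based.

v_0 = (11, 2, 0).
v_1 = A·v_0 = (1, 10, 0).
v_2 = A·v_1 = (10, 6, 11).

v_2 = (10, 6, 11)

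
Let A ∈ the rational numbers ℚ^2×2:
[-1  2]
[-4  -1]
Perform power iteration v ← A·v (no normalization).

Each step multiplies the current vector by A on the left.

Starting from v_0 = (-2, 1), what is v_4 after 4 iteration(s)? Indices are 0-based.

v_0 = (-2, 1).
v_1 = A·v_0 = (4, 7).
v_2 = A·v_1 = (10, -23).
v_3 = A·v_2 = (-56, -17).
v_4 = A·v_3 = (22, 241).

v_4 = (22, 241)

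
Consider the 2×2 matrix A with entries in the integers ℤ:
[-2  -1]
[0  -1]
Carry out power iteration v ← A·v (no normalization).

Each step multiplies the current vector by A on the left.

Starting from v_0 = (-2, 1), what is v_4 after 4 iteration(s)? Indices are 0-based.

v_0 = (-2, 1).
v_1 = A·v_0 = (3, -1).
v_2 = A·v_1 = (-5, 1).
v_3 = A·v_2 = (9, -1).
v_4 = A·v_3 = (-17, 1).

v_4 = (-17, 1)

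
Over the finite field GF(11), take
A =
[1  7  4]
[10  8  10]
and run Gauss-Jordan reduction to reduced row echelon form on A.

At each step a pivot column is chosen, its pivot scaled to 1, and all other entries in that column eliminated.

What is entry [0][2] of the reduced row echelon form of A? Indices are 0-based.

M[0][2] = 7

[1] R0 /= 1  ⇒  (1, 7, 4)
     R1 -= 10·R0  ⇒  (0, 4, 3)
[2] R1 /= 4  ⇒  (0, 1, 9)
     R0 -= 7·R1  ⇒  (1, 0, 7)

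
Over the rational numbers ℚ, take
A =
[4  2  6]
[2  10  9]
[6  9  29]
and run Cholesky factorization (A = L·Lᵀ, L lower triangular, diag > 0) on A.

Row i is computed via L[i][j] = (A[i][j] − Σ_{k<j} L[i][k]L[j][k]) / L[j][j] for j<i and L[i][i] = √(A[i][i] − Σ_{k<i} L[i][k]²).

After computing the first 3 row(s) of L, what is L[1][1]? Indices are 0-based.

L[1][1] = 3

Step 1: L[0][0] = √(4) = 2.
  L[1][0] = (2) / L[0][0] = 1.
Step 2: L[1][1] = √(9) = 3.
  L[2][0] = (6) / L[0][0] = 3.
  L[2][1] = (6) / L[1][1] = 2.
Step 3: L[2][2] = √(16) = 4.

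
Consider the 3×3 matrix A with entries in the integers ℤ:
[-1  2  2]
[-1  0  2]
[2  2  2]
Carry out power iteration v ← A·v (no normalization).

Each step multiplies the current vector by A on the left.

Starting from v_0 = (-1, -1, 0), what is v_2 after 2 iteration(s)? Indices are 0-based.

v_2 = (-5, -7, -8)

v_0 = (-1, -1, 0).
v_1 = A·v_0 = (-1, 1, -4).
v_2 = A·v_1 = (-5, -7, -8).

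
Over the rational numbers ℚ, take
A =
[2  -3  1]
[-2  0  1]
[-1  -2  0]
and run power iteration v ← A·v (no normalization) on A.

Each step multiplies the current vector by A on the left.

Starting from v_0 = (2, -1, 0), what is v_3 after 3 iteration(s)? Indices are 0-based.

v_3 = (95, -51, 2)

v_0 = (2, -1, 0).
v_1 = A·v_0 = (7, -4, 0).
v_2 = A·v_1 = (26, -14, 1).
v_3 = A·v_2 = (95, -51, 2).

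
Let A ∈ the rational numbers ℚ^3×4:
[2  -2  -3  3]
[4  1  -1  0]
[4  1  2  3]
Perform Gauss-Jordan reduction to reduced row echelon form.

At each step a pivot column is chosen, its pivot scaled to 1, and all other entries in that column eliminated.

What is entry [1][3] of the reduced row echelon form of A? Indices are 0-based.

[1] R0 /= 2  ⇒  (1, -1, -3/2, 3/2)
     R1 -= 4·R0  ⇒  (0, 5, 5, -6)
     R2 -= 4·R0  ⇒  (0, 5, 8, -3)
[2] R1 /= 5  ⇒  (0, 1, 1, -6/5)
     R0 -= -1·R1  ⇒  (1, 0, -1/2, 3/10)
     R2 -= 5·R1  ⇒  (0, 0, 3, 3)
[3] R2 /= 3  ⇒  (0, 0, 1, 1)
     R0 -= -1/2·R2  ⇒  (1, 0, 0, 4/5)
     R1 -= 1·R2  ⇒  (0, 1, 0, -11/5)

M[1][3] = -11/5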